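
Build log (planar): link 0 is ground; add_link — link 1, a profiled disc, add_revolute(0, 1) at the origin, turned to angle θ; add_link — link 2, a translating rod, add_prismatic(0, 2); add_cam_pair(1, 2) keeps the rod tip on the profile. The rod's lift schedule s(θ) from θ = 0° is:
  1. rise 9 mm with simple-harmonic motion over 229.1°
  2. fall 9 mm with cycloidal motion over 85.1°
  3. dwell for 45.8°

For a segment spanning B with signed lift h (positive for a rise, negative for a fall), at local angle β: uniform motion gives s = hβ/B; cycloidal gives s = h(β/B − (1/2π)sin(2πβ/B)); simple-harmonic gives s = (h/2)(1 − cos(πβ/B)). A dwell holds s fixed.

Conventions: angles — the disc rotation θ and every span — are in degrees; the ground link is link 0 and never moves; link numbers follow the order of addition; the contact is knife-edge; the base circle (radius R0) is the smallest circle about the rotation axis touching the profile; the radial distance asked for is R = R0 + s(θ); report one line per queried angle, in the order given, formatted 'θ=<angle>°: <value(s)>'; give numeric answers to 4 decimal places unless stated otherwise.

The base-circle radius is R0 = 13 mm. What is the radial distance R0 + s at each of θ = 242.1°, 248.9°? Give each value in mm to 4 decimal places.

seg 1 [0°–229.1°] simple-harmonic, h=9: full span → s += 9 → s = 9.0000
seg 2 [229.1°–314.2°] cycloidal, h=-9: θ=242.1° here. β=13, B=85.1. -9·(0.1528 − sin(2π·0.1528)/(2π)) = -0.2016 → s = 8.7984
seg 2 [229.1°–314.2°] cycloidal, h=-9: θ=248.9° here. β=19.8, B=85.1. -9·(0.2327 − sin(2π·0.2327)/(2π)) = -0.6701 → s = 8.3299
θ=242.1°: R = R0 + s = 13 + 8.7984 = 21.7984
θ=248.9°: R = R0 + s = 13 + 8.3299 = 21.3299

θ=242.1°: 21.7984
θ=248.9°: 21.3299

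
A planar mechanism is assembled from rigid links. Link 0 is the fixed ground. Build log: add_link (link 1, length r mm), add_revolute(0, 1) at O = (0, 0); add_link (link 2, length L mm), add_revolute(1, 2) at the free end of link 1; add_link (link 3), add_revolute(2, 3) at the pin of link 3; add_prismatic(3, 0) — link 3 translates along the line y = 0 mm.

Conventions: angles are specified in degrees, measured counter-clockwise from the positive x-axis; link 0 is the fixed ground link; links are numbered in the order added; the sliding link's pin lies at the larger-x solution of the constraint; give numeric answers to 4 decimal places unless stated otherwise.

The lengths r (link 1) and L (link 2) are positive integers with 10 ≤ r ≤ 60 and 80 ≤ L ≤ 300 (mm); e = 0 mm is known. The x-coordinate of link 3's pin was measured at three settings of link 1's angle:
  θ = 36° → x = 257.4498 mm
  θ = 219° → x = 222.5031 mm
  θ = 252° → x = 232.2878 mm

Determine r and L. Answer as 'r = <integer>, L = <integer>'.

constraint per measurement: (x − r cos θ)² + (r sin θ − e)² = L²
subtracting the θ₁ and θ₂ equations cancels the r² and L² terms:
r = (x₁² − x₂²) / (2[(x₁cos θ₁ + e sin θ₁) − (x₂cos θ₂ + e sin θ₂)]) = 22.0000 → r = 22
L² = (x₁ − r cos θ₁)² + (r sin θ₁ − e)² = 57600.0239 → L = 240.0000 → L = 240
check at θ₃=252°: x = 232.2878 (printed 232.2878) ✓

r = 22, L = 240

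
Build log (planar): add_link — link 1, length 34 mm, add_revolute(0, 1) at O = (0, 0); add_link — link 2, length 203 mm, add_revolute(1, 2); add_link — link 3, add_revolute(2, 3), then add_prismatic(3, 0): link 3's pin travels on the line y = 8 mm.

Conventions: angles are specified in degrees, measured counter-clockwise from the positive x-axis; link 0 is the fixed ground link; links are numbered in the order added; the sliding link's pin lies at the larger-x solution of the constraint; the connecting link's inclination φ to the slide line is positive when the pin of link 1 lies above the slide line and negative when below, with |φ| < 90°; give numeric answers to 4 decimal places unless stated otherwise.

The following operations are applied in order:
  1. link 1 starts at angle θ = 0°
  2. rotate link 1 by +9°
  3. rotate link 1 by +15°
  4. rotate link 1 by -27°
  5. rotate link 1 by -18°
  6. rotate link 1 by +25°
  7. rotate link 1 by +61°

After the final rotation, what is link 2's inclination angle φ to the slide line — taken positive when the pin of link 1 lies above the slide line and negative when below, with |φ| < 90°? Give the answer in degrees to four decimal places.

geometry: r = 34 mm, L = 203 mm, e = 8 mm; θ starts at 0°
rotate link 1 by +9°: θ ← 0° +9° = 9°
rotate link 1 by +15°: θ ← 9° +15° = 24°
rotate link 1 by -27°: θ ← 24° -27° = -3°
rotate link 1 by -18°: θ ← -3° -18° = -21°
rotate link 1 by +25°: θ ← -21° +25° = 4°
rotate link 1 by +61°: θ ← 4° +61° = 65°
h = r sin θ − e = 30.814465 − 8 = 22.814465
sin φ = h / L = 22.814465 / 203 = 0.11238653
φ = arcsin(0.11238653) = 6.452907°

6.4529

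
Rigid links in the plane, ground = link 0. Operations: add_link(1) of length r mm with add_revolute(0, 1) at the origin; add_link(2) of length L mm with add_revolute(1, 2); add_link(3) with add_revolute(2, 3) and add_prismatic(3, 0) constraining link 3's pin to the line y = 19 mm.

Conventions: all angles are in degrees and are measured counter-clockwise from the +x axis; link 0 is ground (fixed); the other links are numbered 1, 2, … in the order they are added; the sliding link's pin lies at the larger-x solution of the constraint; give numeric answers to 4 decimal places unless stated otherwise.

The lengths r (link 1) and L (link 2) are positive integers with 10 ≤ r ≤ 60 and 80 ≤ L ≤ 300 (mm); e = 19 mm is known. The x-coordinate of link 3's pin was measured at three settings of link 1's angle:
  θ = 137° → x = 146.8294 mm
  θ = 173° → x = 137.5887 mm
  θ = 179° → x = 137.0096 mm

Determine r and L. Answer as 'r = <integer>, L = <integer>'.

constraint per measurement: (x − r cos θ)² + (r sin θ − e)² = L²
subtracting the θ₁ and θ₂ equations cancels the r² and L² terms:
r = (x₁² − x₂²) / (2[(x₁cos θ₁ + e sin θ₁) − (x₂cos θ₂ + e sin θ₂)]) = 33.0002 → r = 33
L² = (x₁ − r cos θ₁)² + (r sin θ₁ − e)² = 29241.0056 → L = 171.0000 → L = 171
check at θ₃=179°: x = 137.0096 (printed 137.0096) ✓

r = 33, L = 171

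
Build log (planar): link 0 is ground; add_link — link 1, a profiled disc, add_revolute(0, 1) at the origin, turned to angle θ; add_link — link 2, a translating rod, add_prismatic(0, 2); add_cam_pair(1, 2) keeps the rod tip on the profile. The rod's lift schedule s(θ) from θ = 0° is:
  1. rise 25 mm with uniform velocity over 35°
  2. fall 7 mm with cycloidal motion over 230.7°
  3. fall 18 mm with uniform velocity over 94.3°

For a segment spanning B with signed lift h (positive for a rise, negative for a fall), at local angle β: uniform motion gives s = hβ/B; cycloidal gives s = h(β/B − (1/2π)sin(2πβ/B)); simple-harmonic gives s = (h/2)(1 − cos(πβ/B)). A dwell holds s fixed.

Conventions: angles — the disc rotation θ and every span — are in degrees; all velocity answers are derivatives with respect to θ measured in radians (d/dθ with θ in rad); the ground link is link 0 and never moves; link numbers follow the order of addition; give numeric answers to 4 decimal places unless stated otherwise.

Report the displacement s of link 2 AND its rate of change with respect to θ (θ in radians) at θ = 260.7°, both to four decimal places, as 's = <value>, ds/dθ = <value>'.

seg 1 [0°–35°] uniform, h=25: full span → s += 25 → s = 25.0000
seg 2 [35°–265.7°] cycloidal, h=-7: θ=260.7° here. β=225.7, B=230.7. -7·(0.9783 − sin(2π·0.9783)/(2π)) = -6.9995 → s = 18.0005
velocity in seg [35°–265.7°] (cycloidal), θ in radians: β = 225.7° = 3.9392 rad, B = 230.7° = 4.0265 rad; ds/dθ = (h/B)(1 − cos(2πβ/B)) = ((-7)/4.0265)(1 − cos(2π·0.9783)) = -0.016094 mm/rad

s = 18.0005, ds/dθ = -0.0161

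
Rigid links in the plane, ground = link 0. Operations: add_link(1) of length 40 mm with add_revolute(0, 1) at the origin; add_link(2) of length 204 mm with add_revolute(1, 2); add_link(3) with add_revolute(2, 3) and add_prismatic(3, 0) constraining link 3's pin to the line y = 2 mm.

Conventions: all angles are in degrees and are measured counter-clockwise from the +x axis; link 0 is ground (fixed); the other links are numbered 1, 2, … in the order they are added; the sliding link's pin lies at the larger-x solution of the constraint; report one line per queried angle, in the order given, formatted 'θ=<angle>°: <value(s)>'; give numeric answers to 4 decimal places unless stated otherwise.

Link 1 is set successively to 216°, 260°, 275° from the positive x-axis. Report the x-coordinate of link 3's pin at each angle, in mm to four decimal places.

geometry: r = 40 mm, L = 204 mm, e = 2 mm
θ=216°: crank pin P = (r cos θ, r sin θ) = (-32.360680, -23.511410)
θ=216°: h = r sin θ − e = -23.511410 − 2 = -25.511410
θ=216°: x = r cos θ + √(L² − h²) = -32.360680 + 202.398537 = 170.037858
θ=260°: crank pin P = (r cos θ, r sin θ) = (-6.945927, -39.392310)
θ=260°: h = r sin θ − e = -39.392310 − 2 = -41.392310
θ=260°: x = r cos θ + √(L² − h²) = -6.945927 + 199.756543 = 192.810616
θ=275°: crank pin P = (r cos θ, r sin θ) = (3.486230, -39.847788)
θ=275°: h = r sin θ − e = -39.847788 − 2 = -41.847788
θ=275°: x = r cos θ + √(L² − h²) = 3.486230 + 199.661620 = 203.147850

θ=216°: 170.0379
θ=260°: 192.8106
θ=275°: 203.1479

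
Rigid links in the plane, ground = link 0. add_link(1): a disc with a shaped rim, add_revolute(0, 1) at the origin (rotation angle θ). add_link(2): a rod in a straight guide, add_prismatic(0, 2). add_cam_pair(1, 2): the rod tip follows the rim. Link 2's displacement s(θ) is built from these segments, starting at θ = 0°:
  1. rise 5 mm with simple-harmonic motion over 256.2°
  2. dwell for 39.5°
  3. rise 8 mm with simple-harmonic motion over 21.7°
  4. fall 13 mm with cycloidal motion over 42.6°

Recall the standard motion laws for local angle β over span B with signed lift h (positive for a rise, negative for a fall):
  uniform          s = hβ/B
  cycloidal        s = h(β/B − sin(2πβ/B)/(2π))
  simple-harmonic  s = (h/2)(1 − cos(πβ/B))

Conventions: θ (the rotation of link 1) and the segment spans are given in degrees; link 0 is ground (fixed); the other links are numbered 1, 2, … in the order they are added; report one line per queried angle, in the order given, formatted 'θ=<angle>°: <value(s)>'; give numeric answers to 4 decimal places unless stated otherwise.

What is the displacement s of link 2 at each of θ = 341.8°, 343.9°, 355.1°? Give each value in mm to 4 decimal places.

segment 1 (0° to 256.2°, simple-harmonic, h = 5) is passed completely: s = 0.0000 + (5) = 5.0000
segment 2 (256.2° to 295.7°, dwell): s unchanged at 5.0000
segment 3 (295.7° to 317.4°, simple-harmonic, h = 8) is passed completely: s = 5.0000 + (8) = 13.0000
θ = 341.8° falls in segment 4 (317.4° to 360°, cycloidal, h = -13): β = 341.8 − 317.4 = 24.4°, B = 42.6°; Δs = -13·(0.5728 − sin(2π·0.5728)/(2π)) = -8.3594; s = 13.0000 − 8.3594 = 4.6406
θ = 343.9° falls in segment 4 (317.4° to 360°, cycloidal, h = -13): β = 343.9 − 317.4 = 26.5°, B = 42.6°; Δs = -13·(0.6221 − sin(2π·0.6221)/(2π)) = -9.5226; s = 13.0000 − 9.5226 = 3.4774
θ = 355.1° falls in segment 4 (317.4° to 360°, cycloidal, h = -13): β = 355.1 − 317.4 = 37.7°, B = 42.6°; Δs = -13·(0.8850 − sin(2π·0.8850)/(2π)) = -12.8732; s = 13.0000 − 12.8732 = 0.1268

θ=341.8°: 4.6406
θ=343.9°: 3.4774
θ=355.1°: 0.1268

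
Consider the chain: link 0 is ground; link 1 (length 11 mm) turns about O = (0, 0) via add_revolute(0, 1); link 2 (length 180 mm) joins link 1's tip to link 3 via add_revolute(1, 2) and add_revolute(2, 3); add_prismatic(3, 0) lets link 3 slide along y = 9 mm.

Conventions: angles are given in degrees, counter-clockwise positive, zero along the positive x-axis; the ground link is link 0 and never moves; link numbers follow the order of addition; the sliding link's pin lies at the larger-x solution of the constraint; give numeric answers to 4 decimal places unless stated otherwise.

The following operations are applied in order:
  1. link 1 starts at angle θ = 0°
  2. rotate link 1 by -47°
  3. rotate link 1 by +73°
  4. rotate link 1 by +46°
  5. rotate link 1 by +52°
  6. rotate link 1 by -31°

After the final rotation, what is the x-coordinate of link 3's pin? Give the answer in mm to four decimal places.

geometry: r = 11 mm, L = 180 mm, e = 9 mm; θ starts at 0°
rotate link 1 by -47°: θ ← 0° -47° = -47°
rotate link 1 by +73°: θ ← -47° +73° = 26°
rotate link 1 by +46°: θ ← 26° +46° = 72°
rotate link 1 by +52°: θ ← 72° +52° = 124°
rotate link 1 by -31°: θ ← 124° -31° = 93°
crank pin P = (r cos θ, r sin θ) = (-0.575696, 10.984925)
h = r sin θ − e = 10.984925 − 9 = 1.984925
x = r cos θ + √(L² − h²) = -0.575696 + 179.989055 = 179.413360

179.4134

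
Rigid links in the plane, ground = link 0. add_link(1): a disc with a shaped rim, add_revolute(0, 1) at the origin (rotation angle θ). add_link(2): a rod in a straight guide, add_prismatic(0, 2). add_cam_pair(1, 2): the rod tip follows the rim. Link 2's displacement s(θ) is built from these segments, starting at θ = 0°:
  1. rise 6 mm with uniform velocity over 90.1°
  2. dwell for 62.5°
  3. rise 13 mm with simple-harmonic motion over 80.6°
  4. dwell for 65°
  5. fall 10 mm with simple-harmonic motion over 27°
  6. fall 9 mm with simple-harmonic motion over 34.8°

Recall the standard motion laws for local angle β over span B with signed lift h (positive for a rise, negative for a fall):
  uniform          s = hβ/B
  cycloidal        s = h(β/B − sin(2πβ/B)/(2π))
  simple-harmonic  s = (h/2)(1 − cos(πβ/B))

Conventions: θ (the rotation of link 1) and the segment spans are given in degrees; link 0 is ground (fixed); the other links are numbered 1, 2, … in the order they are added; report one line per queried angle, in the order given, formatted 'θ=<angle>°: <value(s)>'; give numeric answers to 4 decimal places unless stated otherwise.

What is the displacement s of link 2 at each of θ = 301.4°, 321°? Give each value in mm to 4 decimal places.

segment 1 (0° to 90.1°, uniform, h = 6) is passed completely: s = 0.0000 + (6) = 6.0000
segment 2 (90.1° to 152.6°, dwell): s unchanged at 6.0000
segment 3 (152.6° to 233.2°, simple-harmonic, h = 13) is passed completely: s = 6.0000 + (13) = 19.0000
segment 4 (233.2° to 298.2°, dwell): s unchanged at 19.0000
θ = 301.4° falls in segment 5 (298.2° to 325.2°, simple-harmonic, h = -10): β = 301.4 − 298.2 = 3.2°, B = 27°; Δs = -10/2·(1 − cos(π·0.1185)) = -0.3426; s = 19.0000 − 0.3426 = 18.6574
θ = 321° falls in segment 5 (298.2° to 325.2°, simple-harmonic, h = -10): β = 321 − 298.2 = 22.8°, B = 27°; Δs = -10/2·(1 − cos(π·0.8444)) = -9.4147; s = 19.0000 − 9.4147 = 9.5853

θ=301.4°: 18.6574
θ=321°: 9.5853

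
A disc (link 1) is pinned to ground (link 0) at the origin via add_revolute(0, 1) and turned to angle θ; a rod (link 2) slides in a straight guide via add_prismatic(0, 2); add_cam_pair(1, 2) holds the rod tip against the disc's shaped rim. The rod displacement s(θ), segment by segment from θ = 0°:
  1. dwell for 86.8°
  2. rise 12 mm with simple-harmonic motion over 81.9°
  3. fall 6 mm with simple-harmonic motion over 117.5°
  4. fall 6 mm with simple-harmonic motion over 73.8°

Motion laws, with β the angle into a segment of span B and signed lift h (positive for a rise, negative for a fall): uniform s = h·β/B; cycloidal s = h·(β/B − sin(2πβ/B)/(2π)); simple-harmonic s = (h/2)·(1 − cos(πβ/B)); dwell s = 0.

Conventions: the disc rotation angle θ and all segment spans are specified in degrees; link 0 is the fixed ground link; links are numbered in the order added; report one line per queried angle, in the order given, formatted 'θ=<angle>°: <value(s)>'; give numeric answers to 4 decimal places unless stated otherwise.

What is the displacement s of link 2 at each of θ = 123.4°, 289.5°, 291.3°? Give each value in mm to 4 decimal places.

segment 1 (0° to 86.8°, dwell): s unchanged at 0.0000
θ = 123.4° falls in segment 2 (86.8° to 168.7°, simple-harmonic, h = 12): β = 123.4 − 86.8 = 36.6°, B = 81.9°; Δs = 12/2·(1 − cos(π·0.4469)) = 5.0035; s = 0.0000 + 5.0035 = 5.0035
segment 2 (86.8° to 168.7°, simple-harmonic, h = 12) is passed completely: s = 0.0000 + (12) = 12.0000
segment 3 (168.7° to 286.2°, simple-harmonic, h = -6) is passed completely: s = 12.0000 + (-6) = 6.0000
θ = 289.5° falls in segment 4 (286.2° to 360°, simple-harmonic, h = -6): β = 289.5 − 286.2 = 3.3°, B = 73.8°; Δs = -6/2·(1 − cos(π·0.0447)) = -0.0296; s = 6.0000 − 0.0296 = 5.9704
θ = 291.3° falls in segment 4 (286.2° to 360°, simple-harmonic, h = -6): β = 291.3 − 286.2 = 5.1°, B = 73.8°; Δs = -6/2·(1 − cos(π·0.0691)) = -0.0704; s = 6.0000 − 0.0704 = 5.9296

θ=123.4°: 5.0035
θ=289.5°: 5.9704
θ=291.3°: 5.9296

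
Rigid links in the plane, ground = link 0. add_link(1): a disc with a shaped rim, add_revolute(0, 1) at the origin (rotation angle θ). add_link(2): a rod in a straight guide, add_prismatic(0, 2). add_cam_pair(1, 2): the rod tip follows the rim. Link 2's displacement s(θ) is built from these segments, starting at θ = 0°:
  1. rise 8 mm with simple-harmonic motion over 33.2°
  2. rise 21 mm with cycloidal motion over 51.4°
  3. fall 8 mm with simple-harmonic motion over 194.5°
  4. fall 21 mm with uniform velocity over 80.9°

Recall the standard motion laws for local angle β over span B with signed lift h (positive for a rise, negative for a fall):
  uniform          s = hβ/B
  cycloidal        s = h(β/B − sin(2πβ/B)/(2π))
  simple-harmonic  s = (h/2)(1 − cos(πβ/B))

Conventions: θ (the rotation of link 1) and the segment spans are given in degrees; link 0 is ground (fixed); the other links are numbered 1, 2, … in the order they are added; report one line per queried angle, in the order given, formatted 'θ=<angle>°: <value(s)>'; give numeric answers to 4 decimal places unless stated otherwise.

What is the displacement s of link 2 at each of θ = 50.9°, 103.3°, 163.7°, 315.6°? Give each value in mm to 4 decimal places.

segment 1 (0° to 33.2°, simple-harmonic, h = 8) is passed completely: s = 0.0000 + (8) = 8.0000
θ = 50.9° falls in segment 2 (33.2° to 84.6°, cycloidal, h = 21): β = 50.9 − 33.2 = 17.7°, B = 51.4°; Δs = 21·(0.3444 − sin(2π·0.3444)/(2π)) = 4.4596; s = 8.0000 + 4.4596 = 12.4596
segment 2 (33.2° to 84.6°, cycloidal, h = 21) is passed completely: s = 8.0000 + (21) = 29.0000
θ = 103.3° falls in segment 3 (84.6° to 279.1°, simple-harmonic, h = -8): β = 103.3 − 84.6 = 18.7°, B = 194.5°; Δs = -8/2·(1 − cos(π·0.0961)) = -0.1811; s = 29.0000 − 0.1811 = 28.8189
θ = 163.7° falls in segment 3 (84.6° to 279.1°, simple-harmonic, h = -8): β = 163.7 − 84.6 = 79.1°, B = 194.5°; Δs = -8/2·(1 − cos(π·0.4067)) = -2.8441; s = 29.0000 − 2.8441 = 26.1559
segment 3 (84.6° to 279.1°, simple-harmonic, h = -8) is passed completely: s = 29.0000 + (-8) = 21.0000
θ = 315.6° falls in segment 4 (279.1° to 360°, uniform, h = -21): β = 315.6 − 279.1 = 36.5°, B = 80.9°; Δs = -21·36.5/80.9 = -9.4747; s = 21.0000 − 9.4747 = 11.5253

θ=50.9°: 12.4596
θ=103.3°: 28.8189
θ=163.7°: 26.1559
θ=315.6°: 11.5253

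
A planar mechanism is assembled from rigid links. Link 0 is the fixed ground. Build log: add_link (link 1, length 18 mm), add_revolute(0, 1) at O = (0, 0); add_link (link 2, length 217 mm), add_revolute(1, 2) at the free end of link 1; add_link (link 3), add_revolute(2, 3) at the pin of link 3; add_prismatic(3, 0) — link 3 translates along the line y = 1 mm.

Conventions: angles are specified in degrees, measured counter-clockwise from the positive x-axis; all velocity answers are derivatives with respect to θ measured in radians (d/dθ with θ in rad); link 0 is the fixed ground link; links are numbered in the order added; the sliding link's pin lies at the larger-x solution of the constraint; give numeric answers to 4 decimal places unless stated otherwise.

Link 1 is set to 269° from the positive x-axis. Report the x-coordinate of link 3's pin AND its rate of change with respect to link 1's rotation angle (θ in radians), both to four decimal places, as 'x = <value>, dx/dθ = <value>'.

geometry: r = 18 mm, L = 217 mm, e = 1 mm
crank pin P = (r cos θ, r sin θ) = (-0.314143, -17.997259)
h = r sin θ − e = -17.997259 − 1 = -18.997259
x = r cos θ + √(L² − h²) = -0.314143 + 216.166843 = 215.852700
dx/dθ = −r sin θ − h·r cos θ/√(L² − h²) (θ in radians; h = -18.997259) = 17.969651

x = 215.8527, dx/dθ = 17.9697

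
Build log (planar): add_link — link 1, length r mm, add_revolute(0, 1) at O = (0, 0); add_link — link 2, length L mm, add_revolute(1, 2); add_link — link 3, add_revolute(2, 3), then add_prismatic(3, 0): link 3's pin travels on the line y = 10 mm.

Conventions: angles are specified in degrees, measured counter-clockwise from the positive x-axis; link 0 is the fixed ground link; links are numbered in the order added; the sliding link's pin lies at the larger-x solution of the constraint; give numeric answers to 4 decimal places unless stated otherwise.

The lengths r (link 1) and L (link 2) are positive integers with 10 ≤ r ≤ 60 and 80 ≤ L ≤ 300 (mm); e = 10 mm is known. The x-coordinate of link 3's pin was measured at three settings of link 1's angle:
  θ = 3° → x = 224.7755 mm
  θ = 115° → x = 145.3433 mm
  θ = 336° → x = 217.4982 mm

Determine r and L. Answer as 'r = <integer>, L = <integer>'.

constraint per measurement: (x − r cos θ)² + (r sin θ − e)² = L²
subtracting the θ₁ and θ₂ equations cancels the r² and L² terms:
r = (x₁² − x₂²) / (2[(x₁cos θ₁ + e sin θ₁) − (x₂cos θ₂ + e sin θ₂)]) = 53.0000 → r = 53
L² = (x₁ − r cos θ₁)² + (r sin θ₁ − e)² = 29583.9993 → L = 172.0000 → L = 172
check at θ₃=336°: x = 217.4982 (printed 217.4982) ✓

r = 53, L = 172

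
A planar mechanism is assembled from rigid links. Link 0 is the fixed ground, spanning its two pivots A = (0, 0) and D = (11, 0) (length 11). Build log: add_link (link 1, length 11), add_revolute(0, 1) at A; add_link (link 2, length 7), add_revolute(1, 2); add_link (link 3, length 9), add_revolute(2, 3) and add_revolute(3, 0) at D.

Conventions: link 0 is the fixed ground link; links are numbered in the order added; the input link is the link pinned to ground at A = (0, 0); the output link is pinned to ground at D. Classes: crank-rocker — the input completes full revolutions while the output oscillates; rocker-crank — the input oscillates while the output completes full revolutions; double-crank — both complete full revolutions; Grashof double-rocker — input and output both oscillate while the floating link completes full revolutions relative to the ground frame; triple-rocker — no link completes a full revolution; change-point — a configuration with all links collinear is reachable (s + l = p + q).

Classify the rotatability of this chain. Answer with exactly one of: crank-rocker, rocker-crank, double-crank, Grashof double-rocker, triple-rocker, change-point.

lengths: ground=11, input=11, coupler=7, output=9
sorted: s=7 (shortest), l=11 (longest), p+q=20
s + l = 18 vs p + q = 20
s + l < p + q (Grashof) with shortest = coupler link → Grashof double-rocker

Grashof double-rocker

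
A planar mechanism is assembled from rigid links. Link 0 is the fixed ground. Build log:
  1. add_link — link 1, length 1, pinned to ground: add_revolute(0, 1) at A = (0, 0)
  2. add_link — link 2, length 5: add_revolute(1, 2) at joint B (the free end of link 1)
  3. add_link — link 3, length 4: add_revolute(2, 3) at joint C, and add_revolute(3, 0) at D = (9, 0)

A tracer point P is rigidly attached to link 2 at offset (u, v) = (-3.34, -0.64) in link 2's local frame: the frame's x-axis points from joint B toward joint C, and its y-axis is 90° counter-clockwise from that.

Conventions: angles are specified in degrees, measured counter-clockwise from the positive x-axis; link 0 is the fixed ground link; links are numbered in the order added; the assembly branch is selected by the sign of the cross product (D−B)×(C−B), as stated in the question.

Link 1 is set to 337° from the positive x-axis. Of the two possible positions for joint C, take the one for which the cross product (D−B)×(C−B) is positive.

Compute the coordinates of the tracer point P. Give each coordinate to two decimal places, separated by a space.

A=(0,0), D=(9.00,0)
B = A + 1.00·(cos337°, sin337°) = (0.9205, -0.3907)
|BD| = 8.0889
circle(B,5.00) ∩ circle(D,4.00): a=4.6008, h=1.9578
  candidates: C₊=(5.4214,1.7870) cross=15.836; C₋=(5.6105,-2.1240) cross=-15.836
  branch + wants cross > 0 → take C=(5.4214,1.7870) (cross=15.836)
ex = (C−B)/|BC| = (0.9002,0.4355); ey = (-0.4355,0.9002)
P = B + -3.34·ex + -0.64·ey = (-1.8073,-2.4215)

-1.81 -2.42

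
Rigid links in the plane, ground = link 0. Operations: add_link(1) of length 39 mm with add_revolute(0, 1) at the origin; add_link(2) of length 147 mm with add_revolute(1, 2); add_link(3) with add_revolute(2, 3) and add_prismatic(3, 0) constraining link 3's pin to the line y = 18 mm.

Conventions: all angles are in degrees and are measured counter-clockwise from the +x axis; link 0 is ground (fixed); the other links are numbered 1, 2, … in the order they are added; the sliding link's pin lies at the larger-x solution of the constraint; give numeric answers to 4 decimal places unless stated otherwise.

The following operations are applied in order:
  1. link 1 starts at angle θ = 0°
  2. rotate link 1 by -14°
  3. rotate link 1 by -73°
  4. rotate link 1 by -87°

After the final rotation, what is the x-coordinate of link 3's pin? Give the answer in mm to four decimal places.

geometry: r = 39 mm, L = 147 mm, e = 18 mm; θ starts at 0°
rotate link 1 by -14°: θ ← 0° -14° = -14°
rotate link 1 by -73°: θ ← -14° -73° = -87°
rotate link 1 by -87°: θ ← -87° -87° = -174°
crank pin P = (r cos θ, r sin θ) = (-38.786354, -4.076610)
h = r sin θ − e = -4.076610 − 18 = -22.076610
x = r cos θ + √(L² − h²) = -38.786354 + 145.332802 = 106.546448

106.5464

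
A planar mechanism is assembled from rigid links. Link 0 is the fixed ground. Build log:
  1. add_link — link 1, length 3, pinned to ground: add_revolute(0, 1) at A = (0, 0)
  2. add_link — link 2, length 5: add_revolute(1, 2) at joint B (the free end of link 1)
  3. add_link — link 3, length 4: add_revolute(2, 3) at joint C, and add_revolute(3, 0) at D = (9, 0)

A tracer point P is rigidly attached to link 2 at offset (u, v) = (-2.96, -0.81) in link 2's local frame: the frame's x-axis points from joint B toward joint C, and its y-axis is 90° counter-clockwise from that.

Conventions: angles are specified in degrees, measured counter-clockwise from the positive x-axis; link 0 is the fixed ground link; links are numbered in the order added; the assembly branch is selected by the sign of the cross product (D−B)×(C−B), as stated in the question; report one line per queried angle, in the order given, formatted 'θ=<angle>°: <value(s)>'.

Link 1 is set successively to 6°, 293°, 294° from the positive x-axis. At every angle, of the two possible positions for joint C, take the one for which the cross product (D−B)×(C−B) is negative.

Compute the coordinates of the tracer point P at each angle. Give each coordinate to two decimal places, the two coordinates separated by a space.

A=(0,0), D=(9.00,0)
θ=6°: B = A + 3.00·(cos6°, sin6°) = (2.9836, 0.3136)
θ=6°: |BD| = 6.0246
θ=6°: circle(B,5.00) ∩ circle(D,4.00): a=3.7592, h=3.2967
θ=6°:   candidates: C₊=(6.9093,3.4101) cross=19.861; C₋=(6.5661,-3.1743) cross=-19.861
θ=6°:   branch - wants cross < 0 → take C=(6.5661,-3.1743) (cross=-19.861)
θ=6°: ex = (C−B)/|BC| = (0.7165,-0.6976); ey = (0.6976,0.7165)
θ=6°: P = B + -2.96·ex + -0.81·ey = (0.2977,1.7980)
θ=293°: B = A + 3.00·(cos293°, sin293°) = (1.1722, -2.7615)
θ=293°: |BD| = 8.3006
θ=293°: circle(B,5.00) ∩ circle(D,4.00): a=4.6924, h=1.7265
θ=293°:   candidates: C₊=(5.0229,0.4278) cross=14.331; C₋=(6.1717,-2.8286) cross=-14.331
θ=293°:   branch - wants cross < 0 → take C=(6.1717,-2.8286) (cross=-14.331)
θ=293°: ex = (C−B)/|BC| = (0.9999,-0.0134); ey = (0.0134,0.9999)
θ=293°: P = B + -2.96·ex + -0.81·ey = (-1.7984,-3.5317)
θ=294°: B = A + 3.00·(cos294°, sin294°) = (1.2202, -2.7406)
θ=294°: |BD| = 8.2484
θ=294°: circle(B,5.00) ∩ circle(D,4.00): a=4.6698, h=1.7870
θ=294°:   candidates: C₊=(5.0309,0.4964) cross=14.740; C₋=(6.2184,-2.8745) cross=-14.740
θ=294°:   branch - wants cross < 0 → take C=(6.2184,-2.8745) (cross=-14.740)
θ=294°: ex = (C−B)/|BC| = (0.9996,-0.0268); ey = (0.0268,0.9996)
θ=294°: P = B + -2.96·ex + -0.81·ey = (-1.7604,-3.4711)

θ=6°: 0.30 1.80
θ=293°: -1.80 -3.53
θ=294°: -1.76 -3.47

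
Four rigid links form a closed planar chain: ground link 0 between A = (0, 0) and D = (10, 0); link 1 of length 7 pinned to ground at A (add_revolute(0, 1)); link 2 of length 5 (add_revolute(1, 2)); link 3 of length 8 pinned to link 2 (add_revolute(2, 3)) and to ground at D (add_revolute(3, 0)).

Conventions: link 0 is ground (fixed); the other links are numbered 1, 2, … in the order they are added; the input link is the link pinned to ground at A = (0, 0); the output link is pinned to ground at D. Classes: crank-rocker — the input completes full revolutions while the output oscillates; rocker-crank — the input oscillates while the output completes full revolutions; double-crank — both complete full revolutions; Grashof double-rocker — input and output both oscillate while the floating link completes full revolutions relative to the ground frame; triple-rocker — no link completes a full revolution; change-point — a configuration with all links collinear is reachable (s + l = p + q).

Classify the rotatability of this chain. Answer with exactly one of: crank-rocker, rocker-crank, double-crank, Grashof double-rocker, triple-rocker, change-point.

lengths: ground=10, input=7, coupler=5, output=8
sorted: s=5 (shortest), l=10 (longest), p+q=15
s + l = 15 vs p + q = 15
s + l = p + q → change-point (collinear configuration reachable)

change-point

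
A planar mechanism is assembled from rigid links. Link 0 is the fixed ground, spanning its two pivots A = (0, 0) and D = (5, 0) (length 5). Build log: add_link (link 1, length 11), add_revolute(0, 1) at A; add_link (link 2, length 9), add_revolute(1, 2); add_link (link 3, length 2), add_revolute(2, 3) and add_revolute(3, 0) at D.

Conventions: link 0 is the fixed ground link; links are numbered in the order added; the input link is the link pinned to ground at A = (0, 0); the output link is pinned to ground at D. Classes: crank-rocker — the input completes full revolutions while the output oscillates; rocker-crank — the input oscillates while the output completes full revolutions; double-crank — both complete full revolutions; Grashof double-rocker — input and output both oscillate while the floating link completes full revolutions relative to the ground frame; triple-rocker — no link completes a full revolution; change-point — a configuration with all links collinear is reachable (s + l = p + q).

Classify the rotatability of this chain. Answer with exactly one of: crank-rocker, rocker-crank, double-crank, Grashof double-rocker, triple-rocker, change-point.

lengths: ground=5, input=11, coupler=9, output=2
sorted: s=2 (shortest), l=11 (longest), p+q=14
s + l = 13 vs p + q = 14
s + l < p + q (Grashof) with shortest = output link → rocker-crank

rocker-crank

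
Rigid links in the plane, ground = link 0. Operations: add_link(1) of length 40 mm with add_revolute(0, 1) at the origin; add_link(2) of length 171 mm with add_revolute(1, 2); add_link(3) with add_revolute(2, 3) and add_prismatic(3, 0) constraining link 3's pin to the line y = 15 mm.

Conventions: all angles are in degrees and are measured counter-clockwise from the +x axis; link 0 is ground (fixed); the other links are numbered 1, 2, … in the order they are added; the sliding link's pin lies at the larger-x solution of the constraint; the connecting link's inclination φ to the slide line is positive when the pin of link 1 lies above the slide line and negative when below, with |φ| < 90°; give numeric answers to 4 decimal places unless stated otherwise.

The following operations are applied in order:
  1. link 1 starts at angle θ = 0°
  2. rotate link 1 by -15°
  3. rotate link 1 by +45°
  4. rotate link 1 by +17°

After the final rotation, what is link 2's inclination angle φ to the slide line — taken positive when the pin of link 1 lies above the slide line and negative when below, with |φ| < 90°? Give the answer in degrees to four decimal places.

geometry: r = 40 mm, L = 171 mm, e = 15 mm; θ starts at 0°
rotate link 1 by -15°: θ ← 0° -15° = -15°
rotate link 1 by +45°: θ ← -15° +45° = 30°
rotate link 1 by +17°: θ ← 30° +17° = 47°
h = r sin θ − e = 29.254148 − 15 = 14.254148
sin φ = h / L = 14.254148 / 171 = 0.08335759
φ = arcsin(0.08335759) = 4.781587°

4.7816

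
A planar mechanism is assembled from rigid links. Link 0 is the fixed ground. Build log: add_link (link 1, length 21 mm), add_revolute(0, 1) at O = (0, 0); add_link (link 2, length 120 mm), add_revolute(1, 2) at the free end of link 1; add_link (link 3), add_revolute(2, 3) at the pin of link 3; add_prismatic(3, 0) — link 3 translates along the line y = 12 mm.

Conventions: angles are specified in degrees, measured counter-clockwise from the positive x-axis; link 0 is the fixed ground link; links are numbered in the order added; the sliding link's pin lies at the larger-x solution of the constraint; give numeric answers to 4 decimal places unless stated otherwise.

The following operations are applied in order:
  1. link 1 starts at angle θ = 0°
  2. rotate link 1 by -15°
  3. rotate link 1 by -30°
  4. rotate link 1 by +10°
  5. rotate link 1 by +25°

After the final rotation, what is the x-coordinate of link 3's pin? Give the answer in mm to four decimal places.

geometry: r = 21 mm, L = 120 mm, e = 12 mm; θ starts at 0°
rotate link 1 by -15°: θ ← 0° -15° = -15°
rotate link 1 by -30°: θ ← -15° -30° = -45°
rotate link 1 by +10°: θ ← -45° +10° = -35°
rotate link 1 by +25°: θ ← -35° +25° = -10°
crank pin P = (r cos θ, r sin θ) = (20.680963, -3.646612)
h = r sin θ − e = -3.646612 − 12 = -15.646612
x = r cos θ + √(L² − h²) = 20.680963 + 118.975559 = 139.656521

139.6565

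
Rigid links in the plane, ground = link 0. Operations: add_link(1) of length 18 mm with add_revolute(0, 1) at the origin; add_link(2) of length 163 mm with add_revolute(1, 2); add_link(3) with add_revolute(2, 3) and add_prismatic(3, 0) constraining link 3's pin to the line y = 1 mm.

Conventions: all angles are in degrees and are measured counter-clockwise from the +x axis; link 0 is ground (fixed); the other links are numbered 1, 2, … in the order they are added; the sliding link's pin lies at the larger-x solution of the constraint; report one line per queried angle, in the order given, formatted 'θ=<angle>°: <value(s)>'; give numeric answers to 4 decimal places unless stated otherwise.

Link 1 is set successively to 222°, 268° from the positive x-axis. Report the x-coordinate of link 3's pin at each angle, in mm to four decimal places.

geometry: r = 18 mm, L = 163 mm, e = 1 mm
θ=222°: crank pin P = (r cos θ, r sin θ) = (-13.376607, -12.044351)
θ=222°: h = r sin θ − e = -12.044351 − 1 = -13.044351
θ=222°: x = r cos θ + √(L² − h²) = -13.376607 + 162.477214 = 149.100607
θ=268°: crank pin P = (r cos θ, r sin θ) = (-0.628191, -17.989035)
θ=268°: h = r sin θ − e = -17.989035 − 1 = -18.989035
θ=268°: x = r cos θ + √(L² − h²) = -0.628191 + 161.890137 = 161.261946

θ=222°: 149.1006
θ=268°: 161.2619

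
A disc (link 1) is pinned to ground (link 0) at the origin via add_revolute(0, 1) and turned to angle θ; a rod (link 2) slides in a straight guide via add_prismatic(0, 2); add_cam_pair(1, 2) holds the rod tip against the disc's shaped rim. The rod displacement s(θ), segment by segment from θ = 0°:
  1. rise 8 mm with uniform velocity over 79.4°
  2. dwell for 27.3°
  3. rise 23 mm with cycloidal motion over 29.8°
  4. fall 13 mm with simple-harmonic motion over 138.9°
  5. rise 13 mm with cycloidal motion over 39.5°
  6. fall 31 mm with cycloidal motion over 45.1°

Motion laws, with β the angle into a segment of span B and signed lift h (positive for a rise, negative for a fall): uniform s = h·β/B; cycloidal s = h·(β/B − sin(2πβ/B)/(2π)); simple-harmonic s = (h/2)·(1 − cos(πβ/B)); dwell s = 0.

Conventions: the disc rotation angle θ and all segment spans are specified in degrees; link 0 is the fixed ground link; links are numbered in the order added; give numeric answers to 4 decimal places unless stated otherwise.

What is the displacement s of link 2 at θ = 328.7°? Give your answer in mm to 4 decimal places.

segment 1 (0° to 79.4°, uniform, h = 8) is passed completely: s = 0.0000 + (8) = 8.0000
segment 2 (79.4° to 106.7°, dwell): s unchanged at 8.0000
segment 3 (106.7° to 136.5°, cycloidal, h = 23) is passed completely: s = 8.0000 + (23) = 31.0000
segment 4 (136.5° to 275.4°, simple-harmonic, h = -13) is passed completely: s = 31.0000 + (-13) = 18.0000
segment 5 (275.4° to 314.9°, cycloidal, h = 13) is passed completely: s = 18.0000 + (13) = 31.0000
θ = 328.7° falls in segment 6 (314.9° to 360°, cycloidal, h = -31): β = 328.7 − 314.9 = 13.8°, B = 45.1°; Δs = -31·(0.3060 − sin(2π·0.3060)/(2π)) = -4.8539; s = 31.0000 − 4.8539 = 26.1461

26.1461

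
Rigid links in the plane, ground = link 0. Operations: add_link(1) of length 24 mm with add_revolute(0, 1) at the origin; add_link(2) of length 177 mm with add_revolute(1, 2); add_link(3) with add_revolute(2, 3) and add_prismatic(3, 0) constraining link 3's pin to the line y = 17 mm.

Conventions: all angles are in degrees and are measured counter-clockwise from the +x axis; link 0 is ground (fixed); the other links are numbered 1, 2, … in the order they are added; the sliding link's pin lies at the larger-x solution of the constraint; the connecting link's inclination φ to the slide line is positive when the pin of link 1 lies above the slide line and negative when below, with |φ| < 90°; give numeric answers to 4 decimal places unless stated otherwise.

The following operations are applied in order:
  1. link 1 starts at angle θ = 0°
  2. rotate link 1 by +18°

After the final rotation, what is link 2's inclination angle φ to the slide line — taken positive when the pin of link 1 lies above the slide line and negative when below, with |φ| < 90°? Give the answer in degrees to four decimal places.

geometry: r = 24 mm, L = 177 mm, e = 17 mm; θ starts at 0°
rotate link 1 by +18°: θ ← 0° +18° = 18°
h = r sin θ − e = 7.416408 − 17 = -9.583592
sin φ = h / L = -9.583592 / 177 = -0.05414459
φ = arcsin(-0.05414459) = -3.103774°

-3.1038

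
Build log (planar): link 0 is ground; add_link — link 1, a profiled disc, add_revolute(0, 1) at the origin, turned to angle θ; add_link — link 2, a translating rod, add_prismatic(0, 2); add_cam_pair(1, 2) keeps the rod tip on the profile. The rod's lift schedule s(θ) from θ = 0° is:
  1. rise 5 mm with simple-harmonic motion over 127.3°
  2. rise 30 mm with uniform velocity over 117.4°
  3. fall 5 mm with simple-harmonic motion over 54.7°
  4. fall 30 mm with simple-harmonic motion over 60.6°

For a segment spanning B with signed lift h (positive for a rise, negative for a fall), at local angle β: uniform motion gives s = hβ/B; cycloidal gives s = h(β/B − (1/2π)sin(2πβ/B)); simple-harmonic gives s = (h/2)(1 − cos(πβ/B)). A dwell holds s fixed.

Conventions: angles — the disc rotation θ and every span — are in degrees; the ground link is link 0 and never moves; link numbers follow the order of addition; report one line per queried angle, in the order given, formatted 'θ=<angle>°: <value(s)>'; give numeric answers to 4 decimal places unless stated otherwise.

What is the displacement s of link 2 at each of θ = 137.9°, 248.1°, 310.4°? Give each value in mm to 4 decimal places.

seg 1 [0°–127.3°] simple-harmonic, h=5: full span → s += 5 → s = 5.0000
seg 2 [127.3°–244.7°] uniform, h=30: θ=137.9° here. β=10.6, B=117.4. 30·10.6/117.4 = 2.7087 → s = 7.7087
seg 2 [127.3°–244.7°] uniform, h=30: full span → s += 30 → s = 35.0000
seg 3 [244.7°–299.4°] simple-harmonic, h=-5: θ=248.1° here. β=3.4, B=54.7. -5/2·(1 − cos(π·0.0622)) = -0.0475 → s = 34.9525
seg 3 [244.7°–299.4°] simple-harmonic, h=-5: full span → s += -5 → s = 30.0000
seg 4 [299.4°–360°] simple-harmonic, h=-30: θ=310.4° here. β=11, B=60.6. -30/2·(1 − cos(π·0.1815)) = -2.3736 → s = 27.6264

θ=137.9°: 7.7087
θ=248.1°: 34.9525
θ=310.4°: 27.6264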